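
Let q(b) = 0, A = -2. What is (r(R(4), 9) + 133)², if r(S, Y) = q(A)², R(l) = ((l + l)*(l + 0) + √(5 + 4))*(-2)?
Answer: 17689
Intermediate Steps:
R(l) = -6 - 4*l² (R(l) = ((2*l)*l + √9)*(-2) = (2*l² + 3)*(-2) = (3 + 2*l²)*(-2) = -6 - 4*l²)
r(S, Y) = 0 (r(S, Y) = 0² = 0)
(r(R(4), 9) + 133)² = (0 + 133)² = 133² = 17689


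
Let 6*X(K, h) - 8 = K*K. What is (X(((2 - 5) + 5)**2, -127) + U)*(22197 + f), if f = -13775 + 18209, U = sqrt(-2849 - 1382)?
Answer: 106524 + 26631*I*sqrt(4231) ≈ 1.0652e+5 + 1.7322e+6*I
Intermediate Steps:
U = I*sqrt(4231) (U = sqrt(-4231) = I*sqrt(4231) ≈ 65.046*I)
X(K, h) = 4/3 + K**2/6 (X(K, h) = 4/3 + (K*K)/6 = 4/3 + K**2/6)
f = 4434
(X(((2 - 5) + 5)**2, -127) + U)*(22197 + f) = ((4/3 + (((2 - 5) + 5)**2)**2/6) + I*sqrt(4231))*(22197 + 4434) = ((4/3 + ((-3 + 5)**2)**2/6) + I*sqrt(4231))*26631 = ((4/3 + (2**2)**2/6) + I*sqrt(4231))*26631 = ((4/3 + (1/6)*4**2) + I*sqrt(4231))*26631 = ((4/3 + (1/6)*16) + I*sqrt(4231))*26631 = ((4/3 + 8/3) + I*sqrt(4231))*26631 = (4 + I*sqrt(4231))*26631 = 106524 + 26631*I*sqrt(4231)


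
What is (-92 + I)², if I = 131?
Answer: 1521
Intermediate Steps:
(-92 + I)² = (-92 + 131)² = 39² = 1521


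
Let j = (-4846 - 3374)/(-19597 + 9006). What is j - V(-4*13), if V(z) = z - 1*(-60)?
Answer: -76508/10591 ≈ -7.2239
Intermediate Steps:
V(z) = 60 + z (V(z) = z + 60 = 60 + z)
j = 8220/10591 (j = -8220/(-10591) = -8220*(-1/10591) = 8220/10591 ≈ 0.77613)
j - V(-4*13) = 8220/10591 - (60 - 4*13) = 8220/10591 - (60 - 52) = 8220/10591 - 1*8 = 8220/10591 - 8 = -76508/10591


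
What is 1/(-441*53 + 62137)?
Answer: 1/38764 ≈ 2.5797e-5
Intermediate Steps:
1/(-441*53 + 62137) = 1/(-23373 + 62137) = 1/38764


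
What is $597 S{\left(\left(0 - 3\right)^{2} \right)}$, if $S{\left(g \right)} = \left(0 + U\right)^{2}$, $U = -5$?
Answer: $14925$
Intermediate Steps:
$S{\left(g \right)} = 25$ ($S{\left(g \right)} = \left(0 - 5\right)^{2} = \left(-5\right)^{2} = 25$)
$597 S{\left(\left(0 - 3\right)^{2} \right)} = 597 \cdot 25 = 14925$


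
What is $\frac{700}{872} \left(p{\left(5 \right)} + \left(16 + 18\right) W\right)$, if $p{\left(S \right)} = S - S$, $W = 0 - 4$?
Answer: $- \frac{11900}{109} \approx -109.17$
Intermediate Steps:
$W = -4$ ($W = 0 - 4 = -4$)
$p{\left(S \right)} = 0$
$\frac{700}{872} \left(p{\left(5 \right)} + \left(16 + 18\right) W\right) = \frac{700}{872} \left(0 + \left(16 + 18\right) \left(-4\right)\right) = 700 \cdot \frac{1}{872} \left(0 + 34 \left(-4\right)\right) = \frac{175 \left(0 - 136\right)}{218} = \frac{175}{218} \left(-136\right) = - \frac{11900}{109}$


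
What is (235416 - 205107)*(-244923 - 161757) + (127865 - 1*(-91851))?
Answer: -12325844404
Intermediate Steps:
(235416 - 205107)*(-244923 - 161757) + (127865 - 1*(-91851)) = 30309*(-406680) + (127865 + 91851) = -12326064120 + 219716 = -12325844404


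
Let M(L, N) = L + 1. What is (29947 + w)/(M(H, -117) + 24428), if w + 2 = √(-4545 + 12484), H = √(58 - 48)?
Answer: (29945 + √7939)/(24429 + √10) ≈ 1.2293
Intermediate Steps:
H = √10 ≈ 3.1623
M(L, N) = 1 + L
w = -2 + √7939 (w = -2 + √(-4545 + 12484) = -2 + √7939 ≈ 87.101)
(29947 + w)/(M(H, -117) + 24428) = (29947 + (-2 + √7939))/((1 + √10) + 24428) = (29945 + √7939)/(24429 + √10)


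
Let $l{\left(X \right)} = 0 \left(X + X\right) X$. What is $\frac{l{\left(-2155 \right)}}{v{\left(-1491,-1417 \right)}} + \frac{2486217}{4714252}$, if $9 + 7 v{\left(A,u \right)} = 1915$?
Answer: $\frac{2486217}{4714252} \approx 0.52738$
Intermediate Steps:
$v{\left(A,u \right)} = \frac{1906}{7}$ ($v{\left(A,u \right)} = - \frac{9}{7} + \frac{1}{7} \cdot 1915 = - \frac{9}{7} + \frac{1915}{7} = \frac{1906}{7}$)
$l{\left(X \right)} = 0$ ($l{\left(X \right)} = 0 \cdot 2 X X = 0 X = 0$)
$\frac{l{\left(-2155 \right)}}{v{\left(-1491,-1417 \right)}} + \frac{2486217}{4714252} = \frac{0}{\frac{1906}{7}} + \frac{2486217}{4714252} = 0 \cdot \frac{7}{1906} + 2486217 \cdot \frac{1}{4714252} = 0 + \frac{2486217}{4714252} = \frac{2486217}{4714252}$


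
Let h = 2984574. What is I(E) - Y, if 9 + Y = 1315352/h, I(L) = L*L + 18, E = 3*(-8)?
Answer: 899191385/1492287 ≈ 602.56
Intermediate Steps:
E = -24
I(L) = 18 + L² (I(L) = L² + 18 = 18 + L²)
Y = -12772907/1492287 (Y = -9 + 1315352/2984574 = -9 + 1315352*(1/2984574) = -9 + 657676/1492287 = -12772907/1492287 ≈ -8.5593)
I(E) - Y = (18 + (-24)²) - 1*(-12772907/1492287) = (18 + 576) + 12772907/1492287 = 594 + 12772907/1492287 = 899191385/1492287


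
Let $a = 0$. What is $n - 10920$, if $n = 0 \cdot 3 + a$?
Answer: $-10920$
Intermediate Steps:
$n = 0$ ($n = 0 \cdot 3 + 0 = 0 + 0 = 0$)
$n - 10920 = 0 - 10920 = -10920$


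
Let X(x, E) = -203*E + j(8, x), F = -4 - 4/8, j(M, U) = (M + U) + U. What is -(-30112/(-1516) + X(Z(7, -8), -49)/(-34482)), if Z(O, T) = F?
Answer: -127905481/6534339 ≈ -19.574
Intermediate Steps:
j(M, U) = M + 2*U
F = -9/2 (F = -4 - 4/8 = -4 - 1*1/2 = -4 - 1/2 = -9/2 ≈ -4.5000)
Z(O, T) = -9/2
X(x, E) = 8 - 203*E + 2*x (X(x, E) = -203*E + (8 + 2*x) = 8 - 203*E + 2*x)
-(-30112/(-1516) + X(Z(7, -8), -49)/(-34482)) = -(-30112/(-1516) + (8 - 203*(-49) + 2*(-9/2))/(-34482)) = -(-30112*(-1/1516) + (8 + 9947 - 9)*(-1/34482)) = -(7528/379 + 9946*(-1/34482)) = -(7528/379 - 4973/17241) = -1*127905481/6534339 = -127905481/6534339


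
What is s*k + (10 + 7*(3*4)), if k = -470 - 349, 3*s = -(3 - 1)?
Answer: 640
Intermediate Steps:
s = -⅔ (s = (-(3 - 1))/3 = (-1*2)/3 = (⅓)*(-2) = -⅔ ≈ -0.66667)
k = -819
s*k + (10 + 7*(3*4)) = -⅔*(-819) + (10 + 7*(3*4)) = 546 + (10 + 7*12) = 546 + (10 + 84) = 546 + 94 = 640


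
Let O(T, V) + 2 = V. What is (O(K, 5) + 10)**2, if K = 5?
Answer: 169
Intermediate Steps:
O(T, V) = -2 + V
(O(K, 5) + 10)**2 = ((-2 + 5) + 10)**2 = (3 + 10)**2 = 13**2 = 169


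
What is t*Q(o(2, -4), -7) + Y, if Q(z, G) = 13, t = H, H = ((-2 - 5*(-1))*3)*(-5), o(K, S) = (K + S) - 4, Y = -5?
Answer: -590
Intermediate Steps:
o(K, S) = -4 + K + S
H = -45 (H = ((-2 + 5)*3)*(-5) = (3*3)*(-5) = 9*(-5) = -45)
t = -45
t*Q(o(2, -4), -7) + Y = -45*13 - 5 = -585 - 5 = -590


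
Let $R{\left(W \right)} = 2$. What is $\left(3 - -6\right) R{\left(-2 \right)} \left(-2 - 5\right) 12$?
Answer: $-1512$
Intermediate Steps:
$\left(3 - -6\right) R{\left(-2 \right)} \left(-2 - 5\right) 12 = \left(3 - -6\right) 2 \left(-2 - 5\right) 12 = \left(3 + 6\right) 2 \left(-7\right) 12 = 9 \left(-14\right) 12 = \left(-126\right) 12 = -1512$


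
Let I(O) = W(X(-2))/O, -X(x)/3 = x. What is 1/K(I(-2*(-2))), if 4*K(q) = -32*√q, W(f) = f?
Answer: -√6/24 ≈ -0.10206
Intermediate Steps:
X(x) = -3*x
I(O) = 6/O (I(O) = (-3*(-2))/O = 6/O)
K(q) = -8*√q (K(q) = (-32*√q)/4 = -8*√q)
1/K(I(-2*(-2))) = 1/(-8*√6/2) = 1/(-4*√6) = -√6/24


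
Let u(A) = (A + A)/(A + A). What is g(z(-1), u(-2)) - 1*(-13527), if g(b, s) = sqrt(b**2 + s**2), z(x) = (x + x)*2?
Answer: 13527 + sqrt(17) ≈ 13531.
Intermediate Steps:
u(A) = 1 (u(A) = (2*A)/((2*A)) = (2*A)*(1/(2*A)) = 1)
z(x) = 4*x (z(x) = (2*x)*2 = 4*x)
g(z(-1), u(-2)) - 1*(-13527) = sqrt((4*(-1))**2 + 1**2) - 1*(-13527) = sqrt((-4)**2 + 1) + 13527 = sqrt(16 + 1) + 13527 = sqrt(17) + 13527 = 13527 + sqrt(17)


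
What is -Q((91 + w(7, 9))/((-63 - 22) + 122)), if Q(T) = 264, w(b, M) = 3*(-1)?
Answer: -264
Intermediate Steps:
w(b, M) = -3
-Q((91 + w(7, 9))/((-63 - 22) + 122)) = -1*264 = -264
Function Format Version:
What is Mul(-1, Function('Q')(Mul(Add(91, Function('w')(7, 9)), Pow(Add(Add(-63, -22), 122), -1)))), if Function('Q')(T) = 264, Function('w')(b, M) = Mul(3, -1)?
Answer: -264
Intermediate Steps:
Function('w')(b, M) = -3
Mul(-1, Function('Q')(Mul(Add(91, Function('w')(7, 9)), Pow(Add(Add(-63, -22), 122), -1)))) = Mul(-1, 264) = -264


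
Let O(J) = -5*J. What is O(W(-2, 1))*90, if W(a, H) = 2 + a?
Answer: 0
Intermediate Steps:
O(W(-2, 1))*90 = -5*(2 - 2)*90 = -5*0*90 = 0*90 = 0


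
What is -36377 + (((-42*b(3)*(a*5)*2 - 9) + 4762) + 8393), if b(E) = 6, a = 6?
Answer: -38351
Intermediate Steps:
-36377 + (((-42*b(3)*(a*5)*2 - 9) + 4762) + 8393) = -36377 + (((-252*(6*5)*2 - 9) + 4762) + 8393) = -36377 + (((-252*30*2 - 9) + 4762) + 8393) = -36377 + (((-252*60 - 9) + 4762) + 8393) = -36377 + (((-42*360 - 9) + 4762) + 8393) = -36377 + (((-15120 - 9) + 4762) + 8393) = -36377 + ((-15129 + 4762) + 8393) = -36377 + (-10367 + 8393) = -36377 - 1974 = -38351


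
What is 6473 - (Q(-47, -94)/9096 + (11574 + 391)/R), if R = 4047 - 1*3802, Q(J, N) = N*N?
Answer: 715710575/111426 ≈ 6423.2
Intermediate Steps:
Q(J, N) = N²
R = 245 (R = 4047 - 3802 = 245)
6473 - (Q(-47, -94)/9096 + (11574 + 391)/R) = 6473 - ((-94)²/9096 + (11574 + 391)/245) = 6473 - (8836*(1/9096) + 11965*(1/245)) = 6473 - (2209/2274 + 2393/49) = 6473 - 1*5549923/111426 = 6473 - 5549923/111426 = 715710575/111426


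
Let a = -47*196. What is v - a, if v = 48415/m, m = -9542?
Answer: 87852489/9542 ≈ 9206.9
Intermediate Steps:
a = -9212
v = -48415/9542 (v = 48415/(-9542) = 48415*(-1/9542) = -48415/9542 ≈ -5.0739)
v - a = -48415/9542 - 1*(-9212) = -48415/9542 + 9212 = 87852489/9542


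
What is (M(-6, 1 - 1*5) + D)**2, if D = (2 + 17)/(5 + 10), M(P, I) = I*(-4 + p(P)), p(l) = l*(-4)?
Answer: 1394761/225 ≈ 6198.9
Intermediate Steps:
p(l) = -4*l
M(P, I) = I*(-4 - 4*P)
D = 19/15 ≈ 1.2667
(M(-6, 1 - 1*5) + D)**2 = (-4*(1 - 1*5)*(1 - 6) + 19/15)**2 = (-4*(1 - 5)*(-5) + 19/15)**2 = (-4*(-4)*(-5) + 19/15)**2 = (-80 + 19/15)**2 = (-1181/15)**2 = 1394761/225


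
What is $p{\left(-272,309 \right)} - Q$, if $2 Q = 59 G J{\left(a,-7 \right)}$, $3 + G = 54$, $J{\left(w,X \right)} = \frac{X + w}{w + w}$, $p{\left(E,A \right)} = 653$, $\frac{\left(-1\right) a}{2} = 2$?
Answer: $- \frac{22651}{16} \approx -1415.7$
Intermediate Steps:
$a = -4$ ($a = \left(-2\right) 2 = -4$)
$J{\left(w,X \right)} = \frac{X + w}{2 w}$
$G = 51$ ($G = -3 + 54 = 51$)
$Q = \frac{33099}{16}$ ($Q = \frac{59 \cdot 51 \frac{-7 - 4}{2 \left(-4\right)}}{2} = \frac{3009 \cdot \frac{1}{2} \left(- \frac{1}{4}\right) \left(-11\right)}{2} = \frac{3009 \cdot \frac{11}{8}}{2} = \frac{1}{2} \cdot \frac{33099}{8} = \frac{33099}{16} \approx 2068.7$)
$p{\left(-272,309 \right)} - Q = 653 - \frac{33099}{16} = - \frac{22651}{16}$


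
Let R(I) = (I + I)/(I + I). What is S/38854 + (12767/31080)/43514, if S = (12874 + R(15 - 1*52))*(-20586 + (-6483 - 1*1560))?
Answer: -249249007530690491/26273368536240 ≈ -9486.8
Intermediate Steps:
R(I) = 1 (R(I) = (2*I)/((2*I)) = (2*I)*(1/(2*I)) = 1)
S = -368598375 (S = (12874 + 1)*(-20586 + (-6483 - 1*1560)) = 12875*(-20586 + (-6483 - 1560)) = 12875*(-20586 - 8043) = 12875*(-28629) = -368598375)
S/38854 + (12767/31080)/43514 = -368598375/38854 + (12767/31080)/43514 = -368598375*1/38854 + (12767*(1/31080))*(1/43514) = -368598375/38854 + (12767/31080)*(1/43514) = -368598375/38854 + 12767/1352415120 = -249249007530690491/26273368536240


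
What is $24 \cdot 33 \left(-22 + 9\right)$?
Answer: $-10296$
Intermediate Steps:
$24 \cdot 33 \left(-22 + 9\right) = 792 \left(-13\right) = -10296$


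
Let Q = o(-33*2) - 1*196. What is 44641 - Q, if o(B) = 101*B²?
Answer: -395119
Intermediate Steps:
Q = 439760 (Q = 101*(-33*2)² - 1*196 = 101*(-66)² - 196 = 101*4356 - 196 = 439956 - 196 = 439760)
44641 - Q = 44641 - 1*439760 = 44641 - 439760 = -395119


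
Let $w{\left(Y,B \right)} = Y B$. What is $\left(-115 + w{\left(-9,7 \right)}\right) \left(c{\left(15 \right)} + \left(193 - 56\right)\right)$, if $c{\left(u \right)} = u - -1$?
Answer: $-27234$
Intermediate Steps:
$w{\left(Y,B \right)} = B Y$
$c{\left(u \right)} = 1 + u$ ($c{\left(u \right)} = u + 1 = 1 + u$)
$\left(-115 + w{\left(-9,7 \right)}\right) \left(c{\left(15 \right)} + \left(193 - 56\right)\right) = \left(-115 + 7 \left(-9\right)\right) \left(\left(1 + 15\right) + \left(193 - 56\right)\right) = \left(-115 - 63\right) \left(16 + 137\right) = \left(-178\right) 153 = -27234$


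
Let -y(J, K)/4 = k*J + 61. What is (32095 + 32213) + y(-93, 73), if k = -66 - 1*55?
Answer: 19052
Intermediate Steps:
k = -121 (k = -66 - 55 = -121)
y(J, K) = -244 + 484*J (y(J, K) = -4*(-121*J + 61) = -4*(61 - 121*J) = -244 + 484*J)
(32095 + 32213) + y(-93, 73) = (32095 + 32213) + (-244 + 484*(-93)) = 64308 + (-244 - 45012) = 64308 - 45256 = 19052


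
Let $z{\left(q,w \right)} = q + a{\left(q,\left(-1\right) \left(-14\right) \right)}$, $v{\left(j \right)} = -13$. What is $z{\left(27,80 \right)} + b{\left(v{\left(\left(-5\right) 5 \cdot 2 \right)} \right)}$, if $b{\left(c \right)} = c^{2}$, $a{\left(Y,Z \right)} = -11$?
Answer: $185$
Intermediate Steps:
$z{\left(q,w \right)} = -11 + q$ ($z{\left(q,w \right)} = q - 11 = -11 + q$)
$z{\left(27,80 \right)} + b{\left(v{\left(\left(-5\right) 5 \cdot 2 \right)} \right)} = \left(-11 + 27\right) + \left(-13\right)^{2} = 16 + 169 = 185$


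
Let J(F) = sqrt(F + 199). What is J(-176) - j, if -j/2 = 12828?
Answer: 25656 + sqrt(23) ≈ 25661.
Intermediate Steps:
J(F) = sqrt(199 + F)
j = -25656 (j = -2*12828 = -25656)
J(-176) - j = sqrt(199 - 176) - 1*(-25656) = sqrt(23) + 25656 = 25656 + sqrt(23)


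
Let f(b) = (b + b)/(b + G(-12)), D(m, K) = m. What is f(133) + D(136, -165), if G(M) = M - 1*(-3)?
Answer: 8565/62 ≈ 138.15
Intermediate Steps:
G(M) = 3 + M (G(M) = M + 3 = 3 + M)
f(b) = 2*b/(-9 + b) (f(b) = (b + b)/(b + (3 - 12)) = (2*b)/(b - 9) = (2*b)/(-9 + b) = 2*b/(-9 + b))
f(133) + D(136, -165) = 2*133/(-9 + 133) + 136 = 2*133/124 + 136 = 2*133*(1/124) + 136 = 133/62 + 136 = 8565/62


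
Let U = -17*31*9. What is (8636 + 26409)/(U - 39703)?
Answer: -35045/44446 ≈ -0.78848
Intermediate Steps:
U = -4743 (U = -527*9 = -4743)
(8636 + 26409)/(U - 39703) = (8636 + 26409)/(-4743 - 39703) = 35045/(-44446) = 35045*(-1/44446) = -35045/44446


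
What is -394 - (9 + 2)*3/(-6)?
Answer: -777/2 ≈ -388.50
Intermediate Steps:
-394 - (9 + 2)*3/(-6) = -394 - 11*3*(-1/6) = -394 - 11*(-1)/2 = -394 - 1*(-11/2) = -394 + 11/2 = -777/2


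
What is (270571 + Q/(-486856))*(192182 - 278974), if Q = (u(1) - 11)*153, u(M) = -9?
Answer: -75217326284356/3203 ≈ -2.3483e+10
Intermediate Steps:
Q = -3060 (Q = (-9 - 11)*153 = -20*153 = -3060)
(270571 + Q/(-486856))*(192182 - 278974) = (270571 - 3060/(-486856))*(192182 - 278974) = (270571 - 3060*(-1/486856))*(-86792) = (270571 + 765/121714)*(-86792) = (32932279459/121714)*(-86792) = -75217326284356/3203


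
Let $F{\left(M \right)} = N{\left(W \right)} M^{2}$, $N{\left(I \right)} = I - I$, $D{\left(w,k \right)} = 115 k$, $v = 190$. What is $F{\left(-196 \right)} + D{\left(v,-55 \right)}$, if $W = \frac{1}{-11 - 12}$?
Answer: $-6325$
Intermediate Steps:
$W = - \frac{1}{23}$ ($W = \frac{1}{-23} = - \frac{1}{23} \approx -0.043478$)
$N{\left(I \right)} = 0$
$F{\left(M \right)} = 0$ ($F{\left(M \right)} = 0 M^{2} = 0$)
$F{\left(-196 \right)} + D{\left(v,-55 \right)} = 0 + 115 \left(-55\right) = 0 - 6325 = -6325$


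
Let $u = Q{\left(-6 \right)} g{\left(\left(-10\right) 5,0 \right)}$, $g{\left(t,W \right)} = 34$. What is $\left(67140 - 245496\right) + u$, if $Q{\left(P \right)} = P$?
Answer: $-178560$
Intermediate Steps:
$u = -204$ ($u = \left(-6\right) 34 = -204$)
$\left(67140 - 245496\right) + u = \left(67140 - 245496\right) - 204 = -178356 - 204 = -178560$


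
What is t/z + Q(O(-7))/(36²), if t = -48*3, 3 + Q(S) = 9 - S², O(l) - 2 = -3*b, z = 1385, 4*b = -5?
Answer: -3585689/28719360 ≈ -0.12485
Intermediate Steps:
b = -5/4 (b = (¼)*(-5) = -5/4 ≈ -1.2500)
O(l) = 23/4 (O(l) = 2 - 3*(-5/4) = 2 + 15/4 = 23/4)
Q(S) = 6 - S² (Q(S) = -3 + (9 - S²) = 6 - S²)
t = -144
t/z + Q(O(-7))/(36²) = -144/1385 + (6 - (23/4)²)/(36²) = -144*1/1385 + (6 - 1*529/16)/1296 = -144/1385 + (6 - 529/16)*(1/1296) = -144/1385 - 433/16*1/1296 = -144/1385 - 433/20736 = -3585689/28719360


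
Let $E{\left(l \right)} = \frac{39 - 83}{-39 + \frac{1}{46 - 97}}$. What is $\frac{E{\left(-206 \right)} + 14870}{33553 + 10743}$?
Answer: $\frac{3699193}{11018630} \approx 0.33572$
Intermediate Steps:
$E{\left(l \right)} = \frac{1122}{995}$ ($E{\left(l \right)} = - \frac{44}{-39 + \frac{1}{-51}} = - \frac{44}{-39 - \frac{1}{51}} = - \frac{44}{- \frac{1990}{51}} = \left(-44\right) \left(- \frac{51}{1990}\right) = \frac{1122}{995}$)
$\frac{E{\left(-206 \right)} + 14870}{33553 + 10743} = \frac{\frac{1122}{995} + 14870}{33553 + 10743} = \frac{14796772}{995 \cdot 44296} = \frac{14796772}{995} \cdot \frac{1}{44296} = \frac{3699193}{11018630}$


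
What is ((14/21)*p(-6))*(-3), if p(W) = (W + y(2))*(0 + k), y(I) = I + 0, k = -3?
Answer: -24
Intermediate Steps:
y(I) = I
p(W) = -6 - 3*W (p(W) = (W + 2)*(0 - 3) = (2 + W)*(-3) = -6 - 3*W)
((14/21)*p(-6))*(-3) = ((14/21)*(-6 - 3*(-6)))*(-3) = ((14*(1/21))*(-6 + 18))*(-3) = ((⅔)*12)*(-3) = 8*(-3) = -24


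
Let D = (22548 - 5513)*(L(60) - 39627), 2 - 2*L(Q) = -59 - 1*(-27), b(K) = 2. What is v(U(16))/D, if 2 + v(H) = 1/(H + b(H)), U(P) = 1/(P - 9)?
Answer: 23/10121345250 ≈ 2.2724e-9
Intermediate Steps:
L(Q) = 17 (L(Q) = 1 - (-59 - 1*(-27))/2 = 1 - (-59 + 27)/2 = 1 - 1/2*(-32) = 1 + 16 = 17)
U(P) = 1/(-9 + P)
D = -674756350 (D = (22548 - 5513)*(17 - 39627) = 17035*(-39610) = -674756350)
v(H) = -2 + 1/(2 + H) (v(H) = -2 + 1/(H + 2) = -2 + 1/(2 + H))
v(U(16))/D = ((-3 - 2/(-9 + 16))/(2 + 1/(-9 + 16)))/(-674756350) = ((-3 - 2/7)/(2 + 1/7))*(-1/674756350) = ((-3 - 2*1/7)/(2 + 1/7))*(-1/674756350) = ((-3 - 2/7)/(15/7))*(-1/674756350) = ((7/15)*(-23/7))*(-1/674756350) = -23/15*(-1/674756350) = 23/10121345250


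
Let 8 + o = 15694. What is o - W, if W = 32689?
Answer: -17003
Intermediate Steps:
o = 15686 (o = -8 + 15694 = 15686)
o - W = 15686 - 1*32689 = 15686 - 32689 = -17003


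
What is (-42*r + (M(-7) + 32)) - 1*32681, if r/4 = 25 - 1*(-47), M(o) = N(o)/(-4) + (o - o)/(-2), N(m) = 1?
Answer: -178981/4 ≈ -44745.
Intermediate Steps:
M(o) = -1/4 (M(o) = 1/(-4) + (o - o)/(-2) = 1*(-1/4) + 0*(-1/2) = -1/4 + 0 = -1/4)
r = 288 (r = 4*(25 - 1*(-47)) = 4*(25 + 47) = 4*72 = 288)
(-42*r + (M(-7) + 32)) - 1*32681 = (-42*288 + (-1/4 + 32)) - 1*32681 = (-12096 + 127/4) - 32681 = -48257/4 - 32681 = -178981/4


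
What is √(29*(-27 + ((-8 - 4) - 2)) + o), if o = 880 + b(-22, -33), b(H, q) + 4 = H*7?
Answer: I*√467 ≈ 21.61*I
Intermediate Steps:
b(H, q) = -4 + 7*H (b(H, q) = -4 + H*7 = -4 + 7*H)
o = 722 (o = 880 + (-4 + 7*(-22)) = 880 + (-4 - 154) = 880 - 158 = 722)
√(29*(-27 + ((-8 - 4) - 2)) + o) = √(29*(-27 + ((-8 - 4) - 2)) + 722) = √(29*(-27 + (-12 - 2)) + 722) = √(29*(-27 - 14) + 722) = √(29*(-41) + 722) = √(-1189 + 722) = √(-467) = I*√467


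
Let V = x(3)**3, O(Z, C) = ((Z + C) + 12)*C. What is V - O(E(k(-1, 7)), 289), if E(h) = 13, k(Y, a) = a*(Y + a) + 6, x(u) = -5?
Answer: -90871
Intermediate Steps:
k(Y, a) = 6 + a*(Y + a)
O(Z, C) = C*(12 + C + Z) (O(Z, C) = ((C + Z) + 12)*C = (12 + C + Z)*C = C*(12 + C + Z))
V = -125 (V = (-5)**3 = -125)
V - O(E(k(-1, 7)), 289) = -125 - 289*(12 + 289 + 13) = -125 - 289*314 = -125 - 1*90746 = -125 - 90746 = -90871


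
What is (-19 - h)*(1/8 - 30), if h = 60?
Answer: 18881/8 ≈ 2360.1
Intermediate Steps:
(-19 - h)*(1/8 - 30) = (-19 - 1*60)*(1/8 - 30) = (-19 - 60)*(1/8 - 30) = -79*(-239/8) = 18881/8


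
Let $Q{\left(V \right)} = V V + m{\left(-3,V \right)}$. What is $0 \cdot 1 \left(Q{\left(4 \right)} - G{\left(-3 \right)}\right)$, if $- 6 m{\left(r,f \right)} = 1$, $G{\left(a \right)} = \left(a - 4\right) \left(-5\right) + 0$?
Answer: $0$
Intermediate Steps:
$G{\left(a \right)} = 20 - 5 a$ ($G{\left(a \right)} = \left(-4 + a\right) \left(-5\right) + 0 = \left(20 - 5 a\right) + 0 = 20 - 5 a$)
$m{\left(r,f \right)} = - \frac{1}{6}$ ($m{\left(r,f \right)} = \left(- \frac{1}{6}\right) 1 = - \frac{1}{6}$)
$Q{\left(V \right)} = - \frac{1}{6} + V^{2}$ ($Q{\left(V \right)} = V V - \frac{1}{6} = V^{2} - \frac{1}{6} = - \frac{1}{6} + V^{2}$)
$0 \cdot 1 \left(Q{\left(4 \right)} - G{\left(-3 \right)}\right) = 0 \cdot 1 \left(\left(- \frac{1}{6} + 4^{2}\right) - \left(20 - -15\right)\right) = 0 \left(\left(- \frac{1}{6} + 16\right) - \left(20 + 15\right)\right) = 0 \left(\frac{95}{6} - 35\right) = 0 \left(- \frac{115}{6}\right) = 0$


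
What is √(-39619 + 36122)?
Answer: I*√3497 ≈ 59.135*I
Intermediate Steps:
√(-39619 + 36122) = √(-3497) = I*√3497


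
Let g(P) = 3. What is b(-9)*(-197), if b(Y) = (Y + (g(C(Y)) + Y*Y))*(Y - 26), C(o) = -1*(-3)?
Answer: 517125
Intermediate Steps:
C(o) = 3
b(Y) = (-26 + Y)*(3 + Y + Y²) (b(Y) = (Y + (3 + Y*Y))*(Y - 26) = (Y + (3 + Y²))*(-26 + Y) = (3 + Y + Y²)*(-26 + Y) = (-26 + Y)*(3 + Y + Y²))
b(-9)*(-197) = (-78 + (-9)³ - 25*(-9)² - 23*(-9))*(-197) = (-78 - 729 - 25*81 + 207)*(-197) = (-78 - 729 - 2025 + 207)*(-197) = -2625*(-197) = 517125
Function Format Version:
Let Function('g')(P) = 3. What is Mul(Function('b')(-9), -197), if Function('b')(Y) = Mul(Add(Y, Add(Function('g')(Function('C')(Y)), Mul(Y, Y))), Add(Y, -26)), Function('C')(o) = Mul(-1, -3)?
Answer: 517125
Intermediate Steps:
Function('C')(o) = 3
Function('b')(Y) = Mul(Add(-26, Y), Add(3, Y, Pow(Y, 2))) (Function('b')(Y) = Mul(Add(Y, Add(3, Mul(Y, Y))), Add(Y, -26)) = Mul(Add(Y, Add(3, Pow(Y, 2))), Add(-26, Y)) = Mul(Add(3, Y, Pow(Y, 2)), Add(-26, Y)) = Mul(Add(-26, Y), Add(3, Y, Pow(Y, 2))))
Mul(Function('b')(-9), -197) = Mul(Add(-78, Pow(-9, 3), Mul(-25, Pow(-9, 2)), Mul(-23, -9)), -197) = Mul(Add(-78, -729, Mul(-25, 81), 207), -197) = Mul(Add(-78, -729, -2025, 207), -197) = Mul(-2625, -197) = 517125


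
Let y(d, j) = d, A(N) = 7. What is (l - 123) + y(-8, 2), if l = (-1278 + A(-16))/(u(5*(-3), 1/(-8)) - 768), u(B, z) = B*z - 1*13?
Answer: -806355/6233 ≈ -129.37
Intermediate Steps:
u(B, z) = -13 + B*z (u(B, z) = B*z - 13 = -13 + B*z)
l = 10168/6233 (l = (-1278 + 7)/((-13 + (5*(-3))/(-8)) - 768) = -1271/((-13 - 15*(-⅛)) - 768) = -1271/((-13 + 15/8) - 768) = -1271/(-89/8 - 768) = -1271/(-6233/8) = -1271*(-8/6233) = 10168/6233 ≈ 1.6313)
(l - 123) + y(-8, 2) = (10168/6233 - 123) - 8 = -756491/6233 - 8 = -806355/6233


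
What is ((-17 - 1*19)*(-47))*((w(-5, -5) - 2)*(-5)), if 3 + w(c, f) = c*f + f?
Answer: -126900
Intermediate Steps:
w(c, f) = -3 + f + c*f (w(c, f) = -3 + (c*f + f) = -3 + (f + c*f) = -3 + f + c*f)
((-17 - 1*19)*(-47))*((w(-5, -5) - 2)*(-5)) = ((-17 - 1*19)*(-47))*(((-3 - 5 - 5*(-5)) - 2)*(-5)) = ((-17 - 19)*(-47))*(((-3 - 5 + 25) - 2)*(-5)) = (-36*(-47))*((17 - 2)*(-5)) = 1692*(15*(-5)) = 1692*(-75) = -126900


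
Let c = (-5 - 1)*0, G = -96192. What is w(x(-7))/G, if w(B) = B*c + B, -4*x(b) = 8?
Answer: 1/48096 ≈ 2.0792e-5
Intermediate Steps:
x(b) = -2 (x(b) = -1/4*8 = -2)
c = 0 (c = -6*0 = 0)
w(B) = B (w(B) = B*0 + B = 0 + B = B)
w(x(-7))/G = -2/(-96192) = -2*(-1/96192) = 1/48096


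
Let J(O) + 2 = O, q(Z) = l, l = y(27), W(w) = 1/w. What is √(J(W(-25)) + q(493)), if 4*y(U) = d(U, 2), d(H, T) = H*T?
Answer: √1146/10 ≈ 3.3853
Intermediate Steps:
y(U) = U/2 (y(U) = (U*2)/4 = (2*U)/4 = U/2)
l = 27/2 (l = (½)*27 = 27/2 ≈ 13.500)
q(Z) = 27/2
J(O) = -2 + O
√(J(W(-25)) + q(493)) = √((-2 + 1/(-25)) + 27/2) = √((-2 - 1/25) + 27/2) = √(-51/25 + 27/2) = √(573/50) = √1146/10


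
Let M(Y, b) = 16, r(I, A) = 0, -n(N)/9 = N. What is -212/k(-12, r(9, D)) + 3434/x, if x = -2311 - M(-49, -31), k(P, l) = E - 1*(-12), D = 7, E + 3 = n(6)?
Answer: 338794/104715 ≈ 3.2354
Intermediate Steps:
n(N) = -9*N
E = -57 (E = -3 - 9*6 = -3 - 54 = -57)
k(P, l) = -45 (k(P, l) = -57 - 1*(-12) = -57 + 12 = -45)
x = -2327 (x = -2311 - 1*16 = -2311 - 16 = -2327)
-212/k(-12, r(9, D)) + 3434/x = -212/(-45) + 3434/(-2327) = -212*(-1/45) + 3434*(-1/2327) = 212/45 - 3434/2327 = 338794/104715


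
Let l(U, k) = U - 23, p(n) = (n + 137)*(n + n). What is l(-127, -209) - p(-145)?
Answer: -2470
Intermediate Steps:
p(n) = 2*n*(137 + n) (p(n) = (137 + n)*(2*n) = 2*n*(137 + n))
l(U, k) = -23 + U
l(-127, -209) - p(-145) = (-23 - 127) - 2*(-145)*(137 - 145) = -150 - 2*(-145)*(-8) = -150 - 1*2320 = -150 - 2320 = -2470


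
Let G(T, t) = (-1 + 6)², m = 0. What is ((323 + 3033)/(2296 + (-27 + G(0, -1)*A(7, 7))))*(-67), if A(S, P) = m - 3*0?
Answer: -224852/2269 ≈ -99.097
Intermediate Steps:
A(S, P) = 0 (A(S, P) = 0 - 3*0 = 0 + 0 = 0)
G(T, t) = 25 (G(T, t) = 5² = 25)
((323 + 3033)/(2296 + (-27 + G(0, -1)*A(7, 7))))*(-67) = ((323 + 3033)/(2296 + (-27 + 25*0)))*(-67) = (3356/(2296 + (-27 + 0)))*(-67) = (3356/(2296 - 27))*(-67) = (3356/2269)*(-67) = -224852/2269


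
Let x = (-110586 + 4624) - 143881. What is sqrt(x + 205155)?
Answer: 28*I*sqrt(57) ≈ 211.4*I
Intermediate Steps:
x = -249843 (x = -105962 - 143881 = -249843)
sqrt(x + 205155) = sqrt(-249843 + 205155) = sqrt(-44688) = 28*I*sqrt(57)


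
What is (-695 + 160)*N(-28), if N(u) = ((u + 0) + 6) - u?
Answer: -3210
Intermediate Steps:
N(u) = 6 (N(u) = (u + 6) - u = (6 + u) - u = 6)
(-695 + 160)*N(-28) = (-695 + 160)*6 = -535*6 = -3210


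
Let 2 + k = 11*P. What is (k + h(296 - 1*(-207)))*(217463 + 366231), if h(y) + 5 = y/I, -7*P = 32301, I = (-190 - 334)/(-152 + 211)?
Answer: -54405060962013/1834 ≈ -2.9665e+10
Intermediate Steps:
I = -524/59 ≈ -8.8814
P = -32301/7 (P = -1/7*32301 = -32301/7 ≈ -4614.4)
h(y) = -5 - 59*y/524 (h(y) = -5 + y/(-524/59) = -5 + y*(-59/524) = -5 - 59*y/524)
k = -355325/7 (k = -2 + 11*(-32301/7) = -2 - 355311/7 = -355325/7 ≈ -50761.)
(k + h(296 - 1*(-207)))*(217463 + 366231) = (-355325/7 + (-5 - 59*(296 - 1*(-207))/524))*(217463 + 366231) = (-355325/7 + (-5 - 59*(296 + 207)/524))*583694 = (-355325/7 + (-5 - 59/524*503))*583694 = (-355325/7 + (-5 - 29677/524))*583694 = (-355325/7 - 32297/524)*583694 = -186416379/3668*583694 = -54405060962013/1834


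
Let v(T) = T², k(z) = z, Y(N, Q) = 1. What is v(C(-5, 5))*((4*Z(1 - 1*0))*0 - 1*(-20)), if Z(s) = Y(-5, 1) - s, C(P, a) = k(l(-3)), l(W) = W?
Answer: 180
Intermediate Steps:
C(P, a) = -3
Z(s) = 1 - s
v(C(-5, 5))*((4*Z(1 - 1*0))*0 - 1*(-20)) = (-3)²*((4*(1 - (1 - 1*0)))*0 - 1*(-20)) = 9*((4*(1 - (1 + 0)))*0 + 20) = 9*((4*(1 - 1*1))*0 + 20) = 9*((4*(1 - 1))*0 + 20) = 9*((4*0)*0 + 20) = 9*(0*0 + 20) = 9*(0 + 20) = 9*20 = 180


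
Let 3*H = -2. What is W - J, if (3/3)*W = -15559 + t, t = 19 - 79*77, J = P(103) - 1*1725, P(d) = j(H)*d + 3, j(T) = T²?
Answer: -179521/9 ≈ -19947.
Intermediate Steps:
H = -⅔ (H = (⅓)*(-2) = -⅔ ≈ -0.66667)
P(d) = 3 + 4*d/9 (P(d) = (-⅔)²*d + 3 = 4*d/9 + 3 = 3 + 4*d/9)
J = -15086/9 (J = (3 + (4/9)*103) - 1*1725 = (3 + 412/9) - 1725 = 439/9 - 1725 = -15086/9 ≈ -1676.2)
t = -6064 (t = 19 - 6083 = -6064)
W = -21623 (W = -15559 - 6064 = -21623)
W - J = -21623 - 1*(-15086/9) = -21623 + 15086/9 = -179521/9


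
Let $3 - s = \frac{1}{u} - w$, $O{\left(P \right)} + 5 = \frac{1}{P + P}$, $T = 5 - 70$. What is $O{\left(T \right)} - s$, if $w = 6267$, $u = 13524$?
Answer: $- \frac{5516108197}{879060} \approx -6275.0$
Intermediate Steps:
$T = -65$ ($T = 5 - 70 = -65$)
$O{\left(P \right)} = -5 + \frac{1}{2 P}$ ($O{\left(P \right)} = -5 + \frac{1}{P + P} = -5 + \frac{1}{2 P}$)
$s = \frac{84795479}{13524}$ ($s = 3 - \left(\frac{1}{13524} - 6267\right) = 3 - - \frac{84754907}{13524} = 3 + \frac{84754907}{13524} = \frac{84795479}{13524} \approx 6270.0$)
$O{\left(T \right)} - s = \left(-5 + \frac{1}{2 \left(-65\right)}\right) - \frac{84795479}{13524} = \left(-5 + \frac{1}{2} \left(- \frac{1}{65}\right)\right) - \frac{84795479}{13524} = \left(-5 - \frac{1}{130}\right) - \frac{84795479}{13524} = - \frac{651}{130} - \frac{84795479}{13524} = - \frac{5516108197}{879060}$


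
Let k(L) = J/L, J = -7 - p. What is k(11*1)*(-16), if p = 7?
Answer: 224/11 ≈ 20.364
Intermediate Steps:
J = -14 (J = -7 - 1*7 = -7 - 7 = -14)
k(L) = -14/L
k(11*1)*(-16) = -14/(11*1)*(-16) = -14/11*(-16) = 224/11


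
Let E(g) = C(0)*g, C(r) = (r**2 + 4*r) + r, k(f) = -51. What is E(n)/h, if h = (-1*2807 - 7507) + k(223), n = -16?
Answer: 0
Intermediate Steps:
C(r) = r**2 + 5*r
h = -10365 (h = (-1*2807 - 7507) - 51 = (-2807 - 7507) - 51 = -10314 - 51 = -10365)
E(g) = 0 (E(g) = (0*(5 + 0))*g = (0*5)*g = 0*g = 0)
E(n)/h = 0/(-10365) = 0*(-1/10365) = 0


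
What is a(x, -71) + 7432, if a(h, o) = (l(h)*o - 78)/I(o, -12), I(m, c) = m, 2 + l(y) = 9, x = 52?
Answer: 528247/71 ≈ 7440.1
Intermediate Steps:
l(y) = 7 (l(y) = -2 + 9 = 7)
a(h, o) = (-78 + 7*o)/o (a(h, o) = (7*o - 78)/o = (-78 + 7*o)/o)
a(x, -71) + 7432 = (7 - 78/(-71)) + 7432 = (7 - 78*(-1/71)) + 7432 = (7 + 78/71) + 7432 = 575/71 + 7432 = 528247/71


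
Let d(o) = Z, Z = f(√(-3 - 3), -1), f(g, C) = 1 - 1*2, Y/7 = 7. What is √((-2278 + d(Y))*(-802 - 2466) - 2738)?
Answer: 9*√91914 ≈ 2728.6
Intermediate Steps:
Y = 49 (Y = 7*7 = 49)
f(g, C) = -1 (f(g, C) = 1 - 2 = -1)
Z = -1
d(o) = -1
√((-2278 + d(Y))*(-802 - 2466) - 2738) = √((-2278 - 1)*(-802 - 2466) - 2738) = √(-2279*(-3268) - 2738) = √(7447772 - 2738) = √7445034 = 9*√91914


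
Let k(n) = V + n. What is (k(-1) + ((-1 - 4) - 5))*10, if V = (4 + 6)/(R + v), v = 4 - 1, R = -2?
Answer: -10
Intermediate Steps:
v = 3
V = 10 (V = (4 + 6)/(-2 + 3) = 10/1 = 10*1 = 10)
k(n) = 10 + n
(k(-1) + ((-1 - 4) - 5))*10 = ((10 - 1) + ((-1 - 4) - 5))*10 = (9 + (-5 - 5))*10 = (9 - 10)*10 = -1*10 = -10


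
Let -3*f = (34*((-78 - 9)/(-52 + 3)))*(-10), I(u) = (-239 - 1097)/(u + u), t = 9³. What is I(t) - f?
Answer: -7220672/35721 ≈ -202.14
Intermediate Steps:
t = 729
I(u) = -668/u (I(u) = -1336*1/(2*u) = -668/u)
f = 9860/49 (f = -34*((-78 - 9)/(-52 + 3))*(-10)/3 = -34*(-87/(-49))*(-10)/3 = -34*(-87*(-1/49))*(-10)/3 = -34*(87/49)*(-10)/3 = -986*(-10)/49 = -⅓*(-29580/49) = 9860/49 ≈ 201.22)
I(t) - f = -668/729 - 1*9860/49 = -668*1/729 - 9860/49 = -668/729 - 9860/49 = -7220672/35721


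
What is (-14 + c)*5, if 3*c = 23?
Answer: -95/3 ≈ -31.667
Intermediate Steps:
c = 23/3 (c = (1/3)*23 = 23/3 ≈ 7.6667)
(-14 + c)*5 = (-14 + 23/3)*5 = -19/3*5 = -95/3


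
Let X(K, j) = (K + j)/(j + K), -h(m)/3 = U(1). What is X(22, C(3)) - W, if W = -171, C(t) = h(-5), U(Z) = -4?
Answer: 172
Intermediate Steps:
h(m) = 12 (h(m) = -3*(-4) = 12)
C(t) = 12
X(K, j) = 1 (X(K, j) = (K + j)/(K + j) = 1)
X(22, C(3)) - W = 1 - 1*(-171) = 1 + 171 = 172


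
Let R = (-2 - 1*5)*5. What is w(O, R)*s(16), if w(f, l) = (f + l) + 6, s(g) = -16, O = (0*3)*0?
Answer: 464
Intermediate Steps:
O = 0 (O = 0*0 = 0)
R = -35 (R = (-2 - 5)*5 = -7*5 = -35)
w(f, l) = 6 + f + l
w(O, R)*s(16) = (6 + 0 - 35)*(-16) = -29*(-16) = 464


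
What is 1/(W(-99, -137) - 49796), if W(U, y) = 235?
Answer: -1/49561 ≈ -2.0177e-5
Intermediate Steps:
1/(W(-99, -137) - 49796) = 1/(235 - 49796) = 1/(-49561) = -1/49561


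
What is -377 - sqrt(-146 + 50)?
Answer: -377 - 4*I*sqrt(6) ≈ -377.0 - 9.798*I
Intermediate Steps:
-377 - sqrt(-146 + 50) = -377 - sqrt(-96) = -377 - 4*I*sqrt(6)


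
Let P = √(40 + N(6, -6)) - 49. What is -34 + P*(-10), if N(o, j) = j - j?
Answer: 456 - 20*√10 ≈ 392.75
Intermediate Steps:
N(o, j) = 0
P = -49 + 2*√10 (P = √(40 + 0) - 49 = √40 - 49 = 2*√10 - 49 = -49 + 2*√10 ≈ -42.675)
-34 + P*(-10) = -34 + (-49 + 2*√10)*(-10) = -34 + (490 - 20*√10) = 456 - 20*√10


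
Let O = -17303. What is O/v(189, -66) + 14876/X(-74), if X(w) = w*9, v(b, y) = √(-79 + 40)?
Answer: -7438/333 + 1331*I*√39/3 ≈ -22.336 + 2770.7*I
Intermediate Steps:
v(b, y) = I*√39 (v(b, y) = √(-39) = I*√39)
X(w) = 9*w
O/v(189, -66) + 14876/X(-74) = -17303*(-I*√39/39) + 14876/((9*(-74))) = -(-1331)*I*√39/3 + 14876/(-666) = 1331*I*√39/3 + 14876*(-1/666) = 1331*I*√39/3 - 7438/333 = -7438/333 + 1331*I*√39/3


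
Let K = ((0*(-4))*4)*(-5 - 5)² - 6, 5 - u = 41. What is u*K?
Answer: 216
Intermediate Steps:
u = -36 (u = 5 - 1*41 = 5 - 41 = -36)
K = -6 (K = (0*4)*(-10)² - 6 = 0*100 - 6 = 0 - 6 = -6)
u*K = -36*(-6) = 216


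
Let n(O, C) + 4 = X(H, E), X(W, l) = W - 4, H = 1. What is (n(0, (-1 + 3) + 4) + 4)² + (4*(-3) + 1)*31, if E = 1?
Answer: -332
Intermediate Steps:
X(W, l) = -4 + W
n(O, C) = -7 (n(O, C) = -4 + (-4 + 1) = -4 - 3 = -7)
(n(0, (-1 + 3) + 4) + 4)² + (4*(-3) + 1)*31 = (-7 + 4)² + (4*(-3) + 1)*31 = (-3)² + (-12 + 1)*31 = 9 - 11*31 = 9 - 341 = -332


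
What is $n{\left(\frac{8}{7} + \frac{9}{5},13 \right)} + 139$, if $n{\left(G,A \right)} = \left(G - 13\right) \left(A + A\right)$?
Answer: $- \frac{4287}{35} \approx -122.49$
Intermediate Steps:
$n{\left(G,A \right)} = 2 A \left(-13 + G\right)$ ($n{\left(G,A \right)} = \left(-13 + G\right) 2 A = 2 A \left(-13 + G\right)$)
$n{\left(\frac{8}{7} + \frac{9}{5},13 \right)} + 139 = 2 \cdot 13 \left(-13 + \left(\frac{8}{7} + \frac{9}{5}\right)\right) + 139 = 2 \cdot 13 \left(-13 + \frac{103}{35}\right) + 139 = 2 \cdot 13 \left(- \frac{352}{35}\right) + 139 = - \frac{9152}{35} + 139 = - \frac{4287}{35}$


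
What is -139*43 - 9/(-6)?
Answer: -11951/2 ≈ -5975.5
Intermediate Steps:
-139*43 - 9/(-6) = -5977 - 9*(-1/6) = -5977 + 3/2 = -11951/2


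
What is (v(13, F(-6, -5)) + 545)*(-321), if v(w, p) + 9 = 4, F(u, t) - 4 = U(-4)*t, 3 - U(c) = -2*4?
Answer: -173340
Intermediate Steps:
U(c) = 11 (U(c) = 3 - (-2)*4 = 3 - 1*(-8) = 3 + 8 = 11)
F(u, t) = 4 + 11*t
v(w, p) = -5 (v(w, p) = -9 + 4 = -5)
(v(13, F(-6, -5)) + 545)*(-321) = (-5 + 545)*(-321) = 540*(-321) = -173340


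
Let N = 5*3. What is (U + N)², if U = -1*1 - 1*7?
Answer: 49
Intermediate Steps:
N = 15
U = -8 (U = -1 - 7 = -8)
(U + N)² = (-8 + 15)² = 7² = 49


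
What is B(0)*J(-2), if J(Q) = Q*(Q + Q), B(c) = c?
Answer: 0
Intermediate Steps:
J(Q) = 2*Q² (J(Q) = Q*(2*Q) = 2*Q²)
B(0)*J(-2) = 0*(2*(-2)²) = 0*(2*4) = 0*8 = 0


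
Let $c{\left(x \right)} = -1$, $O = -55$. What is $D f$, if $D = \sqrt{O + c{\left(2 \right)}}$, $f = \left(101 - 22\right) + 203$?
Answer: $564 i \sqrt{14} \approx 2110.3 i$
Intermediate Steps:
$f = 282$ ($f = 79 + 203 = 282$)
$D = 2 i \sqrt{14}$ ($D = \sqrt{-55 - 1} = \sqrt{-56} = 2 i \sqrt{14} \approx 7.4833 i$)
$D f = 2 i \sqrt{14} \cdot 282 = 564 i \sqrt{14}$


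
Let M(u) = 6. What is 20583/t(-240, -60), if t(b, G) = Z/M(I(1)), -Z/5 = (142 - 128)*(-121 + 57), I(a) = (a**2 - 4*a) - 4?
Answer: 61749/2240 ≈ 27.567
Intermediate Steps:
I(a) = -4 + a**2 - 4*a
Z = 4480 (Z = -5*(142 - 128)*(-121 + 57) = -70*(-64) = -5*(-896) = 4480)
t(b, G) = 2240/3 (t(b, G) = 4480/6 = 4480*(1/6) = 2240/3)
20583/t(-240, -60) = 20583/(2240/3) = 20583*(3/2240) = 61749/2240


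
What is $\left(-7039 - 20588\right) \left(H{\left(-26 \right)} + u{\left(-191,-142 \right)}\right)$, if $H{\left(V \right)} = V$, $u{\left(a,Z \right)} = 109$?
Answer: $-2293041$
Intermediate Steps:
$\left(-7039 - 20588\right) \left(H{\left(-26 \right)} + u{\left(-191,-142 \right)}\right) = \left(-7039 - 20588\right) \left(-26 + 109\right) = \left(-27627\right) 83 = -2293041$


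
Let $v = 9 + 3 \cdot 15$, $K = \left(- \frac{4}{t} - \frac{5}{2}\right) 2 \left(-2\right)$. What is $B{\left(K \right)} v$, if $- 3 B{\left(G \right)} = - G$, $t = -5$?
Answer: $\frac{612}{5} \approx 122.4$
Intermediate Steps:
$K = \frac{34}{5}$ ($K = \left(- \frac{4}{-5} - \frac{5}{2}\right) 2 \left(-2\right) = \left(\left(-4\right) \left(- \frac{1}{5}\right) - \frac{5}{2}\right) \left(-4\right) = \left(\frac{4}{5} - \frac{5}{2}\right) \left(-4\right) = \left(- \frac{17}{10}\right) \left(-4\right) = \frac{34}{5} \approx 6.8$)
$v = 54$ ($v = 9 + 45 = 54$)
$B{\left(G \right)} = \frac{G}{3}$ ($B{\left(G \right)} = - \frac{\left(-1\right) G}{3} = \frac{G}{3}$)
$B{\left(K \right)} v = \frac{1}{3} \cdot \frac{34}{5} \cdot 54 = \frac{34}{15} \cdot 54 = \frac{612}{5}$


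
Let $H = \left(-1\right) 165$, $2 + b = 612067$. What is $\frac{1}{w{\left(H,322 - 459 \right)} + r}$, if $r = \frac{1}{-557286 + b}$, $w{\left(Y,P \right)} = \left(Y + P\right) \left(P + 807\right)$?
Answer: $- \frac{54779}{11083982859} \approx -4.9422 \cdot 10^{-6}$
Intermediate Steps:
$b = 612065$ ($b = -2 + 612067 = 612065$)
$H = -165$
$w{\left(Y,P \right)} = \left(807 + P\right) \left(P + Y\right)$ ($w{\left(Y,P \right)} = \left(P + Y\right) \left(807 + P\right) = \left(807 + P\right) \left(P + Y\right)$)
$r = \frac{1}{54779}$ ($r = \frac{1}{-557286 + 612065} = \frac{1}{54779} \approx 1.8255 \cdot 10^{-5}$)
$\frac{1}{w{\left(H,322 - 459 \right)} + r} = \frac{1}{\left(\left(322 - 459\right)^{2} + 807 \left(322 - 459\right) + 807 \left(-165\right) + \left(322 - 459\right) \left(-165\right)\right) + \frac{1}{54779}} = \frac{1}{\left(\left(-137\right)^{2} + 807 \left(-137\right) - 133155 - -22605\right) + \frac{1}{54779}} = \frac{1}{\left(18769 - 110559 - 133155 + 22605\right) + \frac{1}{54779}} = \frac{1}{-202340 + \frac{1}{54779}} = \frac{1}{- \frac{11083982859}{54779}} = - \frac{54779}{11083982859}$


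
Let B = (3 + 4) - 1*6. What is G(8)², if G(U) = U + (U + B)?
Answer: 289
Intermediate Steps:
B = 1 (B = 7 - 6 = 1)
G(U) = 1 + 2*U (G(U) = U + (U + 1) = U + (1 + U) = 1 + 2*U)
G(8)² = (1 + 2*8)² = (1 + 16)² = 17² = 289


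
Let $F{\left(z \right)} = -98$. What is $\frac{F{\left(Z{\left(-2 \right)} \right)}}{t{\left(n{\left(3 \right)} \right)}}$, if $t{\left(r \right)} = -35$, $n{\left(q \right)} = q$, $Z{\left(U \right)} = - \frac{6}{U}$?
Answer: $\frac{14}{5} \approx 2.8$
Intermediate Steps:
$\frac{F{\left(Z{\left(-2 \right)} \right)}}{t{\left(n{\left(3 \right)} \right)}} = - \frac{98}{-35} = \left(-98\right) \left(- \frac{1}{35}\right) = \frac{14}{5}$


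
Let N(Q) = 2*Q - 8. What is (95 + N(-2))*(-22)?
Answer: -1826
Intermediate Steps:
N(Q) = -8 + 2*Q
(95 + N(-2))*(-22) = (95 + (-8 + 2*(-2)))*(-22) = (95 + (-8 - 4))*(-22) = (95 - 12)*(-22) = 83*(-22) = -1826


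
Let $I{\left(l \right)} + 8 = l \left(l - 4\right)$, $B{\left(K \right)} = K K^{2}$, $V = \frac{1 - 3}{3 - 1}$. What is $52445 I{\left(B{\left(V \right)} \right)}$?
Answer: $-157335$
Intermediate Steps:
$V = -1$ ($V = - \frac{2}{2} = \left(-2\right) \frac{1}{2} = -1$)
$B{\left(K \right)} = K^{3}$
$I{\left(l \right)} = -8 + l \left(-4 + l\right)$ ($I{\left(l \right)} = -8 + l \left(l - 4\right) = -8 + l \left(-4 + l\right)$)
$52445 I{\left(B{\left(V \right)} \right)} = 52445 \left(-8 + \left(\left(-1\right)^{3}\right)^{2} - 4 \left(-1\right)^{3}\right) = 52445 \left(-8 + \left(-1\right)^{2} - -4\right) = 52445 \left(-8 + 1 + 4\right) = 52445 \left(-3\right) = -157335$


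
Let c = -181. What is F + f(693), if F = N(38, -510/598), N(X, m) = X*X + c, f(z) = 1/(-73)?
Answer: 92198/73 ≈ 1263.0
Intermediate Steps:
f(z) = -1/73
N(X, m) = -181 + X² (N(X, m) = X*X - 181 = X² - 181 = -181 + X²)
F = 1263 (F = -181 + 38² = -181 + 1444 = 1263)
F + f(693) = 1263 - 1/73 = 92198/73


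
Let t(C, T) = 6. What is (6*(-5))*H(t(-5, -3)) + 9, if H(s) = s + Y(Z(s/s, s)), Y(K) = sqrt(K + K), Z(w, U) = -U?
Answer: -171 - 60*I*sqrt(3) ≈ -171.0 - 103.92*I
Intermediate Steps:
Y(K) = sqrt(2)*sqrt(K) (Y(K) = sqrt(2*K) = sqrt(2)*sqrt(K))
H(s) = s + sqrt(2)*sqrt(-s)
(6*(-5))*H(t(-5, -3)) + 9 = (6*(-5))*(6 + sqrt(2)*sqrt(-1*6)) + 9 = -30*(6 + sqrt(2)*sqrt(-6)) + 9 = -30*(6 + sqrt(2)*(I*sqrt(6))) + 9 = -30*(6 + 2*I*sqrt(3)) + 9 = (-180 - 60*I*sqrt(3)) + 9 = -171 - 60*I*sqrt(3)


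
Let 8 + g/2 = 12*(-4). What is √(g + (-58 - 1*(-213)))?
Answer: √43 ≈ 6.5574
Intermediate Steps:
g = -112 (g = -16 + 2*(12*(-4)) = -16 + 2*(-48) = -16 - 96 = -112)
√(g + (-58 - 1*(-213))) = √(-112 + (-58 - 1*(-213))) = √(-112 + (-58 + 213)) = √(-112 + 155) = √43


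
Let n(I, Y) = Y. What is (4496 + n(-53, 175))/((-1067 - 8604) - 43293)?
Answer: -4671/52964 ≈ -0.088192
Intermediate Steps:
(4496 + n(-53, 175))/((-1067 - 8604) - 43293) = (4496 + 175)/((-1067 - 8604) - 43293) = 4671/(-9671 - 43293) = 4671/(-52964) = 4671*(-1/52964) = -4671/52964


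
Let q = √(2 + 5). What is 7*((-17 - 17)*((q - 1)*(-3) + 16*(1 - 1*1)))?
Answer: -714 + 714*√7 ≈ 1175.1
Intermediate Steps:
q = √7 ≈ 2.6458
7*((-17 - 17)*((q - 1)*(-3) + 16*(1 - 1*1))) = 7*((-17 - 17)*((√7 - 1)*(-3) + 16*(1 - 1*1))) = 7*(-34*((-1 + √7)*(-3) + 16*(1 - 1))) = 7*(-34*((3 - 3*√7) + 16*0)) = 7*(-34*((3 - 3*√7) + 0)) = 7*(-34*(3 - 3*√7)) = 7*(-102 + 102*√7) = -714 + 714*√7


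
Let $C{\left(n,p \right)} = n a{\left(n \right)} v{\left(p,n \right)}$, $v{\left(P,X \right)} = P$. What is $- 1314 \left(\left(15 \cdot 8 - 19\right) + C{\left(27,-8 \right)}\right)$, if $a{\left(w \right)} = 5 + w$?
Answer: $8949654$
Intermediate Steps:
$C{\left(n,p \right)} = n p \left(5 + n\right)$ ($C{\left(n,p \right)} = n \left(5 + n\right) p = n p \left(5 + n\right)$)
$- 1314 \left(\left(15 \cdot 8 - 19\right) + C{\left(27,-8 \right)}\right) = - 1314 \left(\left(15 \cdot 8 - 19\right) + 27 \left(-8\right) \left(5 + 27\right)\right) = - 1314 \left(\left(120 - 19\right) + 27 \left(-8\right) 32\right) = - 1314 \left(101 - 6912\right) = \left(-1314\right) \left(-6811\right) = 8949654$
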